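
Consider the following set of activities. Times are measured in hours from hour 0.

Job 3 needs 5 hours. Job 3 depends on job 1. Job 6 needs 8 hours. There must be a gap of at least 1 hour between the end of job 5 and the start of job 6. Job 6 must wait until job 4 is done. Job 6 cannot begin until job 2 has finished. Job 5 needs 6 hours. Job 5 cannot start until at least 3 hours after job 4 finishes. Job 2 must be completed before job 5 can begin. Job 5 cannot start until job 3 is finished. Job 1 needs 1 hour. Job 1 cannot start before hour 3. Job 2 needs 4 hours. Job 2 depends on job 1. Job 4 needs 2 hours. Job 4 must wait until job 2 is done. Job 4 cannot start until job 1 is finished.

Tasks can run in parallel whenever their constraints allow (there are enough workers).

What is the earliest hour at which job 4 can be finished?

After its own release at hour 3, job 1 can start at hour 3 and finishes at hour 4.
Job 2 waits on job 1 (finishes hour 4), so it starts at hour 4 and finishes at 4 + 4 = hour 8.
Job 4 has to wait for job 2 (finishes hour 8); job 1 (finishes hour 4). The latest of these is hour 8, so job 4 runs hour 8 to 8 + 2 = hour 10.

10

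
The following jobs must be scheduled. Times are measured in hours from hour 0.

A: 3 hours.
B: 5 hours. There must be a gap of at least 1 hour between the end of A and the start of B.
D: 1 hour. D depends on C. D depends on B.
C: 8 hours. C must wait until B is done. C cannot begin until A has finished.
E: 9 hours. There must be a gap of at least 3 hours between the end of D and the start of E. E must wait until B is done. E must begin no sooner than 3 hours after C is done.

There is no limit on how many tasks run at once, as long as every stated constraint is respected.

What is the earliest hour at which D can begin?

Nothing blocks A, so it runs from hour 0 to hour 3.
After A (finishes hour 3, plus 1-hour gap → hour 4), B can start at hour 4 and finishes at hour 9.
C needs all of B (finishes hour 9); A (finishes hour 3). That puts its earliest start at hour 9; it finishes at 9 + 8 = hour 17.
D waits on C (finishes hour 17); B (finishes hour 9). The latest of these is hour 17, which is the earliest D can start.

17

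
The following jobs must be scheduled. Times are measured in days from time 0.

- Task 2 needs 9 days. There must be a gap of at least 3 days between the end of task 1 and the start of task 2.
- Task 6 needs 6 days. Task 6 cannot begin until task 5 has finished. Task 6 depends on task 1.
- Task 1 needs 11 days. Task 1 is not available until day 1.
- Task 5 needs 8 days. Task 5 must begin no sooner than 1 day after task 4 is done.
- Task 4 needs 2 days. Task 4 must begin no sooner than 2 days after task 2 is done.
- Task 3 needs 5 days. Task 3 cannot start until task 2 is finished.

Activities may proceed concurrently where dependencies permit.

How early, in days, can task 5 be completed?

37

Task 1 waits on its own release at day 1, so it starts at day 1 and finishes at 1 + 11 = day 12.
Task 2 cannot begin until task 1 (finishes day 12, plus 3-day gap → day 15). It runs from day 15 to 15 + 9 = day 24.
Task 4 cannot begin until task 2 (finishes day 24, plus 2-day gap → day 26). It runs from day 26 to 26 + 2 = day 28.
Task 5 waits on task 4 (finishes day 28, plus 1-day gap → day 29), so it starts at day 29 and finishes at 29 + 8 = day 37.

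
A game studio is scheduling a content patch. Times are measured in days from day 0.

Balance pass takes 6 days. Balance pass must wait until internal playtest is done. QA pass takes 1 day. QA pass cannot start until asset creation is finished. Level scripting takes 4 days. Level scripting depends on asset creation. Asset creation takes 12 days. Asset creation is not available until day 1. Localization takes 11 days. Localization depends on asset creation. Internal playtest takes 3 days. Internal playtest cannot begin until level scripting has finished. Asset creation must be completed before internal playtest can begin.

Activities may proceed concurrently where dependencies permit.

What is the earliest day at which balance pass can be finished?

26

After its own release at day 1, asset creation can start at day 1 and finishes at day 13.
Level scripting cannot begin until asset creation (finishes day 13). It runs from day 13 to 13 + 4 = day 17.
Internal playtest cannot start until level scripting (finishes day 17); asset creation (finishes day 13). The controlling bound is day 17, so internal playtest finishes at 17 + 3 = day 20.
Balance pass cannot begin until internal playtest (finishes day 20). It runs from day 20 to 20 + 6 = day 26.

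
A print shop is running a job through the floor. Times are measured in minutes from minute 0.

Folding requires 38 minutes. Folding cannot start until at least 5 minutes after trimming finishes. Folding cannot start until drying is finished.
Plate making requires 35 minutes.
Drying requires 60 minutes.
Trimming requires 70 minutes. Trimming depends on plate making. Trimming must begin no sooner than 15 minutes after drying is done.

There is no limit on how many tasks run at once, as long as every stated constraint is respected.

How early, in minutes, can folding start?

Drying has no prerequisites, so it starts at minute 0 and finishes at minute 60.
Plate making can start immediately at minute 0; it finishes at minute 35.
Trimming cannot start until plate making (finishes minute 35); drying (finishes minute 60, plus 15-minute gap → minute 75). The controlling bound is minute 75, so trimming finishes at 75 + 70 = minute 145.
Folding waits on trimming (finishes minute 145, plus 5-minute gap → minute 150); drying (finishes minute 60). The latest of these is minute 150, which is the earliest folding can start.

150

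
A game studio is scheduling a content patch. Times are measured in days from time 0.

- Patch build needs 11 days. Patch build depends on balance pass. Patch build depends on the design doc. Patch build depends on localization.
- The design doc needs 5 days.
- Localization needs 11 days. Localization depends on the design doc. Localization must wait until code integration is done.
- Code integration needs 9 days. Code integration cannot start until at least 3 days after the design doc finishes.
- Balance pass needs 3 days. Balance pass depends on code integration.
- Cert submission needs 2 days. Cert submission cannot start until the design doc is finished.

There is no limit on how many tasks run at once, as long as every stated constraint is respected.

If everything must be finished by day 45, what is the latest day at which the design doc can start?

6

To finish by day 45, patch build (duration 11) must start no later than day 34.
Since patch build (must start by day 34) depends on it, balance pass must finish by day 34. Backing off its 3-day duration gives a latest start of day 31.
Localization has to be done before patch build (must start by day 34). That means finishing by day 34, i.e. starting by 34 − 11 = day 23.
Code integration must finish in time for balance pass (must start by day 31); localization (must start by day 23). The tightest is day 23, so code integration must start by 23 − 9 = day 14.
Nothing follows cert submission; the deadline of day 45 is its only limit. It must start by 45 − 2 = day 43.
For the design doc: code integration (must start by day 14, minus 3-day gap → day 11); localization (must start by day 23); cert submission (must start by day 43); patch build (must start by day 34). The most restrictive is day 11; with a 5-day duration, the design doc must start by day 6.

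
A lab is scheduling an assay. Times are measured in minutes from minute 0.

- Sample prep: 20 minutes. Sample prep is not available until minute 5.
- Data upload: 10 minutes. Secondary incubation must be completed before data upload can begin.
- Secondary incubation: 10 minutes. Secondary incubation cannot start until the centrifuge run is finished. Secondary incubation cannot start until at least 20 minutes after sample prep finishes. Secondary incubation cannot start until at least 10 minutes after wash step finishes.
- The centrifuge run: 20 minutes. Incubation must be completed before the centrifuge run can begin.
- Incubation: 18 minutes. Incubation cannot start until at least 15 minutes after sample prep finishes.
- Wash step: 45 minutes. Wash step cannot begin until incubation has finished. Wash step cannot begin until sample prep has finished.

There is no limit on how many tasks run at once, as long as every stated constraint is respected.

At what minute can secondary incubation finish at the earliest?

After its own release at minute 5, sample prep can start at minute 5 and finishes at minute 25.
After sample prep (finishes minute 25, plus 15-minute gap → minute 40), incubation can start at minute 40 and finishes at minute 58.
Wash step cannot start until incubation (finishes minute 58); sample prep (finishes minute 25). The controlling bound is minute 58, so wash step finishes at 58 + 45 = minute 103.
After incubation (finishes minute 58), the centrifuge run can start at minute 58 and finishes at minute 78.
Secondary incubation has to wait for the centrifuge run (finishes minute 78); sample prep (finishes minute 25, plus 20-minute gap → minute 45); wash step (finishes minute 103, plus 10-minute gap → minute 113). The latest of these is minute 113, so secondary incubation runs minute 113 to 113 + 10 = minute 123.

123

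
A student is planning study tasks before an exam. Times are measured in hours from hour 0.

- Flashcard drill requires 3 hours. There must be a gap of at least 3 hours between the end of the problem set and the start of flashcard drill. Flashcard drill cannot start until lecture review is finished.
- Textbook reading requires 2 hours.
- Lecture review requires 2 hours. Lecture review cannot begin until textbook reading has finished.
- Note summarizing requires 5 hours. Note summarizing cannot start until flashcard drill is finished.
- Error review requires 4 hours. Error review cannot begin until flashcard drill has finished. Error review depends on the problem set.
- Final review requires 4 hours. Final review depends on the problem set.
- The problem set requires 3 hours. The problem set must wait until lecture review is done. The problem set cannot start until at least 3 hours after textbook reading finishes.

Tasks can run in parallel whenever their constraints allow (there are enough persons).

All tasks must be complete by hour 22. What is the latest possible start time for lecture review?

Error review has no dependents, so it just needs to finish by hour 22. Starting by 22 − 4 = hour 18 achieves that.
Nothing follows note summarizing; the deadline of hour 22 is its only limit. It must start by 22 − 5 = hour 17.
For flashcard drill: error review (must start by hour 18); note summarizing (must start by hour 17). The most restrictive is hour 17; with a 3-hour duration, flashcard drill must start by hour 14.
Nothing follows final review; the deadline of hour 22 is its only limit. It must start by 22 − 4 = hour 18.
The problem set has several dependents: flashcard drill (must start by hour 14, minus 3-hour gap → hour 11); error review (must start by hour 18); final review (must start by hour 18). The earliest of those limits is hour 11, so the problem set must start by 11 − 3 = hour 8.
For lecture review: the problem set (must start by hour 8); flashcard drill (must start by hour 14). The most restrictive is hour 8; with a 2-hour duration, lecture review must start by hour 6.

6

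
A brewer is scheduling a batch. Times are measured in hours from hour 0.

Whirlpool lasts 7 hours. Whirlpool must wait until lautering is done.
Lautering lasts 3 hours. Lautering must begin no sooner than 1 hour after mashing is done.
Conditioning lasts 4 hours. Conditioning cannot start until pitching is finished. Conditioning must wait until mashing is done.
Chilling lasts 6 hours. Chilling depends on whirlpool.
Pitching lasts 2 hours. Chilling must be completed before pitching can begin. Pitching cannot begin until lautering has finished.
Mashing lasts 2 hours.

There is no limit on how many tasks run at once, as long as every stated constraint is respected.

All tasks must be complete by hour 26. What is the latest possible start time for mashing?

1

Conditioning must finish by hour 26; it takes 4 hours, so it must start by 26 − 4 = hour 22.
Pitching feeds into conditioning (must start by hour 22); so pitching must finish by hour 22 and therefore start by hour 20.
Chilling has to be done before pitching (must start by hour 20). That means finishing by hour 20, i.e. starting by 20 − 6 = hour 14.
Whirlpool must finish before chilling (must start by hour 14). With a 7-hour duration, whirlpool must start by 14 − 7 = hour 7.
For lautering: whirlpool (must start by hour 7); pitching (must start by hour 20). The most restrictive is hour 7; with a 3-hour duration, lautering must start by hour 4.
Mashing must finish in time for lautering (must start by hour 4, minus 1-hour gap → hour 3); conditioning (must start by hour 22). The tightest is hour 3, so mashing must start by 3 − 2 = hour 1.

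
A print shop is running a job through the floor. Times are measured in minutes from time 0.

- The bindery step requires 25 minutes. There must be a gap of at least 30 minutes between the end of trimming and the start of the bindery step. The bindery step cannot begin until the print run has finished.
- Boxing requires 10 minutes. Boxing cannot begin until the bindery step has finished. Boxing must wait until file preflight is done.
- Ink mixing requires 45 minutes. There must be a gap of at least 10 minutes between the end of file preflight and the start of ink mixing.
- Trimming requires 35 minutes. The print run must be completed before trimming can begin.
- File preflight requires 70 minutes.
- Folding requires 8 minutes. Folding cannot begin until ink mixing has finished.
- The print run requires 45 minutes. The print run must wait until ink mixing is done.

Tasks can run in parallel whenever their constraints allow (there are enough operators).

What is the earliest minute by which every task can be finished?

270

File preflight can start immediately at minute 0; it finishes at minute 70.
Ink mixing cannot begin until file preflight (finishes minute 70, plus 10-minute gap → minute 80). It runs from minute 80 to 80 + 45 = minute 125.
Folding cannot begin until ink mixing (finishes minute 125). It runs from minute 125 to 125 + 8 = minute 133.
After ink mixing (finishes minute 125), the print run can start at minute 125 and finishes at minute 170.
After the print run (finishes minute 170), trimming can start at minute 170 and finishes at minute 205.
The bindery step needs all of trimming (finishes minute 205, plus 30-minute gap → minute 235); the print run (finishes minute 170). That puts its earliest start at minute 235; it finishes at 235 + 25 = minute 260.
Boxing needs all of the bindery step (finishes minute 260); file preflight (finishes minute 70). That puts its earliest start at minute 260; it finishes at 260 + 10 = minute 270.
All tasks are finished once the last one completes. Finish times: File preflight at 70, Ink mixing at 125, The print run at 170, Trimming at 205, Folding at 133, The bindery step at 260, Boxing at 270. The latest is minute 270.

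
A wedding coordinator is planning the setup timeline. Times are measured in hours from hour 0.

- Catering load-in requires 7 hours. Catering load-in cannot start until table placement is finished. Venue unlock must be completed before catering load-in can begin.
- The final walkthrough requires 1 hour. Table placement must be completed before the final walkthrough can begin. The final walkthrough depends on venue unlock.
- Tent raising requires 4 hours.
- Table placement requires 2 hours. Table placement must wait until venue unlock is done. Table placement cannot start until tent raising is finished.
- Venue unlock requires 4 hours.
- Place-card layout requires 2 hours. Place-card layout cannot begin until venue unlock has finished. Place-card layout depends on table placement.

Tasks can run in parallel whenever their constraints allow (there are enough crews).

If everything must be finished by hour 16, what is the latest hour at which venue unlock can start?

Nothing follows catering load-in; the deadline of hour 16 is its only limit. It must start by 16 − 7 = hour 9.
Place-card layout must finish by hour 16; it takes 2 hours, so it must start by 16 − 2 = hour 14.
Nothing follows the final walkthrough; the deadline of hour 16 is its only limit. It must start by 16 − 1 = hour 15.
Table placement has several dependents: catering load-in (must start by hour 9); place-card layout (must start by hour 14); the final walkthrough (must start by hour 15). The earliest of those limits is hour 9, so table placement must start by 9 − 2 = hour 7.
For venue unlock: table placement (must start by hour 7); catering load-in (must start by hour 9); place-card layout (must start by hour 14); the final walkthrough (must start by hour 15). The most restrictive is hour 7; with a 4-hour duration, venue unlock must start by hour 3.

3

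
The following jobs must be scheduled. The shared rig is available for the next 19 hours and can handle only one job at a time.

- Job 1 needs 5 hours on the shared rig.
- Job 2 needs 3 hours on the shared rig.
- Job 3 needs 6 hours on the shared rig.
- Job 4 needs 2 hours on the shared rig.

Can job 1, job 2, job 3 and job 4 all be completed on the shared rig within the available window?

Running back to back, the jobs need 5 + 3 + 6 + 2 = 16 hours on the shared rig.
Since 16 ≤ 19, they fit within the window.

Yes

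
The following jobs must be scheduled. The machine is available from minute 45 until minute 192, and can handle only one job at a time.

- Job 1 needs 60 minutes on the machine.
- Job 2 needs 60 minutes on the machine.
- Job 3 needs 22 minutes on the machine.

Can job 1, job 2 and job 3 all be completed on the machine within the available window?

The machine window is 192 − 45 = 147 minutes.
Running back to back, the jobs need 60 + 60 + 22 = 142 minutes on the machine.
Since 142 ≤ 147, they fit within the window.

Yes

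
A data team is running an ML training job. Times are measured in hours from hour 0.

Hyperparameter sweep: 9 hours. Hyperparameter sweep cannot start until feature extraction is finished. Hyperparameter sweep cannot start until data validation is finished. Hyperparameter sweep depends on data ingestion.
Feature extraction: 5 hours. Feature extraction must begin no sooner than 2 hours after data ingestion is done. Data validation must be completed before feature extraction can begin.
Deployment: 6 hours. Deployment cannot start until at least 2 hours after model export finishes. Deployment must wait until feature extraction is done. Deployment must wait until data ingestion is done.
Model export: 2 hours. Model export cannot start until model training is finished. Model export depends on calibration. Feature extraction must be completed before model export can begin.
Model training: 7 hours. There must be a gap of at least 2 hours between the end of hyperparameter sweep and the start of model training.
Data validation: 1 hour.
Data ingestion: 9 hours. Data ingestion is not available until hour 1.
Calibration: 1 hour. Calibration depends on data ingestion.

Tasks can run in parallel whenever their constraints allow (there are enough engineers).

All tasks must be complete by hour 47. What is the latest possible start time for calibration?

36

Deployment must finish by hour 47; it takes 6 hours, so it must start by 47 − 6 = hour 41.
Model export must finish before deployment (must start by hour 41, minus 2-hour gap → hour 39). With a 2-hour duration, model export must start by 39 − 2 = hour 37.
Calibration has to be done before model export (must start by hour 37). That means finishing by hour 37, i.e. starting by 37 − 1 = hour 36.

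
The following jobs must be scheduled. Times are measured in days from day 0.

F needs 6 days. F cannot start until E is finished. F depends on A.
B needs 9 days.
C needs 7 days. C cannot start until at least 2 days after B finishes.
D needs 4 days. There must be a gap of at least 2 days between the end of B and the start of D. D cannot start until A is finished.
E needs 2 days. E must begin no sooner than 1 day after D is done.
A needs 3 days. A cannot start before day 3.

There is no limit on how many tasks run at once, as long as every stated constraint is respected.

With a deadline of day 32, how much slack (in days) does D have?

8

B can start immediately at day 0; it finishes at day 9.
A waits on its own release at day 3, so it starts at day 3 and finishes at 3 + 3 = day 6.
D cannot start until B (finishes day 9, plus 2-day gap → day 11); A (finishes day 6). The controlling bound is day 11, so D finishes at 11 + 4 = day 15.

Working backward from the deadline:
To finish by day 32, F (duration 6) must start no later than day 26.
E has to be done before F (must start by day 26). That means finishing by day 26, i.e. starting by 26 − 2 = day 24.
D must finish before E (must start by day 24, minus 1-day gap → day 23). With a 4-day duration, D must start by 23 − 4 = day 19.
So D can start as early as day 11 and as late as day 19, giving 19 − 11 = 8 days of slack.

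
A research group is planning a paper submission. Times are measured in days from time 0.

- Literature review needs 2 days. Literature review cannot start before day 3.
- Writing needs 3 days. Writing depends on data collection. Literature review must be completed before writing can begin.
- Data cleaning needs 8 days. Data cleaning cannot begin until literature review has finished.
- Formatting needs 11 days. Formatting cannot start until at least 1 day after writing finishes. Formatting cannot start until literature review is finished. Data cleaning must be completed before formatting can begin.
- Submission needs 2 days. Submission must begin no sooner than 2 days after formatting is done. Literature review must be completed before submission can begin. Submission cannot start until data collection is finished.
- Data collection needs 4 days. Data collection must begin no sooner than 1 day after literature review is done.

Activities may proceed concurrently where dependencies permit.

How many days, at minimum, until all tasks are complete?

Literature review waits on its own release at day 3, so it starts at day 3 and finishes at 3 + 2 = day 5.
Data cleaning cannot begin until literature review (finishes day 5). It runs from day 5 to 5 + 8 = day 13.
After literature review (finishes day 5, plus 1-day gap → day 6), data collection can start at day 6 and finishes at day 10.
Writing has to wait for data collection (finishes day 10); literature review (finishes day 5). The latest of these is day 10, so writing runs day 10 to 10 + 3 = day 13.
For formatting: writing (finishes day 13, plus 1-day gap → day 14); literature review (finishes day 5); data cleaning (finishes day 13). Taking the maximum gives a start of day 14, and it finishes at 14 + 11 = day 25.
For submission: formatting (finishes day 25, plus 2-day gap → day 27); literature review (finishes day 5); data collection (finishes day 10). Taking the maximum gives a start of day 27, and it finishes at 27 + 2 = day 29.
All tasks are finished once the last one completes. Finish times: Literature review at 5, Data collection at 10, Data cleaning at 13, Writing at 13, Formatting at 25, Submission at 29. The latest is day 29.

29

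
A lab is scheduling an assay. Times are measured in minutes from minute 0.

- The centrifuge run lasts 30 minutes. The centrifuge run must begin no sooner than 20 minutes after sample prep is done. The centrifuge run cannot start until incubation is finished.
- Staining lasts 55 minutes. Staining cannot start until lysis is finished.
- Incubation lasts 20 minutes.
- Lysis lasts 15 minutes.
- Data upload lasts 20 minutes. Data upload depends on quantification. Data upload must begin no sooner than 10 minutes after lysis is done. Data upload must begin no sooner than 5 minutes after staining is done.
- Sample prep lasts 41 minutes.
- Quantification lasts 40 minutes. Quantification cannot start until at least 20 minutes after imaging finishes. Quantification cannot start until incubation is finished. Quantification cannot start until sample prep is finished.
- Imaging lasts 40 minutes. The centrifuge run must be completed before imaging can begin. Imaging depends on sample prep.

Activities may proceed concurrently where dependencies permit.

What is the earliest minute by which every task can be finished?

211

Incubation can start immediately at minute 0; it finishes at minute 20.
Nothing blocks lysis, so it runs from minute 0 to minute 15.
After lysis (finishes minute 15), staining can start at minute 15 and finishes at minute 70.
Sample prep can start immediately at minute 0; it finishes at minute 41.
The centrifuge run cannot start until sample prep (finishes minute 41, plus 20-minute gap → minute 61); incubation (finishes minute 20). The controlling bound is minute 61, so the centrifuge run finishes at 61 + 30 = minute 91.
Imaging has to wait for the centrifuge run (finishes minute 91); sample prep (finishes minute 41). The latest of these is minute 91, so imaging runs minute 91 to 91 + 40 = minute 131.
Quantification cannot start until imaging (finishes minute 131, plus 20-minute gap → minute 151); incubation (finishes minute 20); sample prep (finishes minute 41). The controlling bound is minute 151, so quantification finishes at 151 + 40 = minute 191.
For data upload: quantification (finishes minute 191); lysis (finishes minute 15, plus 10-minute gap → minute 25); staining (finishes minute 70, plus 5-minute gap → minute 75). Taking the maximum gives a start of minute 191, and it finishes at 191 + 20 = minute 211.
All tasks are finished once the last one completes. Finish times: Sample prep at 41, Lysis at 15, Incubation at 20, The centrifuge run at 91, Staining at 70, Imaging at 131, Quantification at 191, Data upload at 211. The latest is minute 211.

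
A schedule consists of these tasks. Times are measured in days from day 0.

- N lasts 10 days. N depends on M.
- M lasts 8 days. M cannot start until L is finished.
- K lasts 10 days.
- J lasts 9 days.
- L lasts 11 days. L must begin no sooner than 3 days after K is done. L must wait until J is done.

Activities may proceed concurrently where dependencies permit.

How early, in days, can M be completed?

32

Nothing blocks K, so it runs from day 0 to day 10.
J can start immediately at day 0; it finishes at day 9.
L cannot start until K (finishes day 10, plus 3-day gap → day 13); J (finishes day 9). The controlling bound is day 13, so L finishes at 13 + 11 = day 24.
After L (finishes day 24), M can start at day 24 and finishes at day 32.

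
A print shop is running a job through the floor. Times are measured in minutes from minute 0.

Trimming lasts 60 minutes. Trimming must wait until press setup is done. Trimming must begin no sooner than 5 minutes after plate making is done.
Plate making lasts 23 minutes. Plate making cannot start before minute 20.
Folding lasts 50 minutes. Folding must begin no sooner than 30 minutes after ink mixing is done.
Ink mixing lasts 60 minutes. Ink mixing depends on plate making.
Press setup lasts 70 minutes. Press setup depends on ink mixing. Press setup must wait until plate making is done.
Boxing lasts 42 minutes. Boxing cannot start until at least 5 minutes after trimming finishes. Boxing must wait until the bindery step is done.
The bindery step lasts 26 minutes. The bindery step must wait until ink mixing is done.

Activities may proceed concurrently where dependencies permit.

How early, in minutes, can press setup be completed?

173

After its own release at minute 20, plate making can start at minute 20 and finishes at minute 43.
Ink mixing cannot begin until plate making (finishes minute 43). It runs from minute 43 to 43 + 60 = minute 103.
Press setup cannot start until ink mixing (finishes minute 103); plate making (finishes minute 43). The controlling bound is minute 103, so press setup finishes at 103 + 70 = minute 173.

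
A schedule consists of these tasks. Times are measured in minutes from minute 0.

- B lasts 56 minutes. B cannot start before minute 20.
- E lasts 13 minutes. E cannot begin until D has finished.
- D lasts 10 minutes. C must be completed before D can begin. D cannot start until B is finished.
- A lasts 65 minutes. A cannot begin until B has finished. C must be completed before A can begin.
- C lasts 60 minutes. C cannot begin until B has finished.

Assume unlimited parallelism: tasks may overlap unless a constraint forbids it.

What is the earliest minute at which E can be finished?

B cannot begin until its own release at minute 20. It runs from minute 20 to 20 + 56 = minute 76.
C waits on B (finishes minute 76), so it starts at minute 76 and finishes at 76 + 60 = minute 136.
For D: C (finishes minute 136); B (finishes minute 76). Taking the maximum gives a start of minute 136, and it finishes at 136 + 10 = minute 146.
E waits on D (finishes minute 146), so it starts at minute 146 and finishes at 146 + 13 = minute 159.

159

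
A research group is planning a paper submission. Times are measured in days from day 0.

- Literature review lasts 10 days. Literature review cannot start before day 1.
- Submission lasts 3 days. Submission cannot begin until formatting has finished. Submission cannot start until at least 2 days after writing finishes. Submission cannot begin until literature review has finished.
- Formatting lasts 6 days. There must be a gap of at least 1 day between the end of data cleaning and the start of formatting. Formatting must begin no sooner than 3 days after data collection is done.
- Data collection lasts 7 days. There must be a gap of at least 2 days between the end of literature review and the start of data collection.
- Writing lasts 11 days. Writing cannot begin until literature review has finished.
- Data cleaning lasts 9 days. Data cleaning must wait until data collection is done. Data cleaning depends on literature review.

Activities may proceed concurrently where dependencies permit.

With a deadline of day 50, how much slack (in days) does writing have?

23

After its own release at day 1, literature review can start at day 1 and finishes at day 11.
Writing waits on literature review (finishes day 11), so it starts at day 11 and finishes at 11 + 11 = day 22.

Working backward from the deadline:
To finish by day 50, submission (duration 3) must start no later than day 47.
Writing must finish before submission (must start by day 47, minus 2-day gap → day 45). With an 11-day duration, writing must start by 45 − 11 = day 34.
So writing can start as early as day 11 and as late as day 34, giving 34 − 11 = 23 days of slack.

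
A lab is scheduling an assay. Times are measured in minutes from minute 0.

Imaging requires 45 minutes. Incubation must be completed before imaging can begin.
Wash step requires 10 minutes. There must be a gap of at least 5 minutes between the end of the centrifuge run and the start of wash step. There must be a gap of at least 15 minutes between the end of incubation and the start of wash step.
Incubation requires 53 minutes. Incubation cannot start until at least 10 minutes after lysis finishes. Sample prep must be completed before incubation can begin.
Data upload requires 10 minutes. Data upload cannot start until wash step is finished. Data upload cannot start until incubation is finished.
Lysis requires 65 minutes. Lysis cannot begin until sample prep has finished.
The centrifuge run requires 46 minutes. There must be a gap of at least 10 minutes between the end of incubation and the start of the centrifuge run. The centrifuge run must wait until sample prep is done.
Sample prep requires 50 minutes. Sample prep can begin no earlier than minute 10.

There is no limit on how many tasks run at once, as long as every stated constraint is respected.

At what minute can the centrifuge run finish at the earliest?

244

After its own release at minute 10, sample prep can start at minute 10 and finishes at minute 60.
Lysis waits on sample prep (finishes minute 60), so it starts at minute 60 and finishes at 60 + 65 = minute 125.
For incubation: lysis (finishes minute 125, plus 10-minute gap → minute 135); sample prep (finishes minute 60). Taking the maximum gives a start of minute 135, and it finishes at 135 + 53 = minute 188.
For the centrifuge run: incubation (finishes minute 188, plus 10-minute gap → minute 198); sample prep (finishes minute 60). Taking the maximum gives a start of minute 198, and it finishes at 198 + 46 = minute 244.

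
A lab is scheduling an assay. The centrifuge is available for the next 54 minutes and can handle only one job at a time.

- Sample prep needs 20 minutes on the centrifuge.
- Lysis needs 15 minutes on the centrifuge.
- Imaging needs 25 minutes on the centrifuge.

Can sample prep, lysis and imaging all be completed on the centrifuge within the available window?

No

Running back to back, the jobs need 20 + 15 + 25 = 60 minutes on the centrifuge.
Since 60 > 54, they cannot all fit.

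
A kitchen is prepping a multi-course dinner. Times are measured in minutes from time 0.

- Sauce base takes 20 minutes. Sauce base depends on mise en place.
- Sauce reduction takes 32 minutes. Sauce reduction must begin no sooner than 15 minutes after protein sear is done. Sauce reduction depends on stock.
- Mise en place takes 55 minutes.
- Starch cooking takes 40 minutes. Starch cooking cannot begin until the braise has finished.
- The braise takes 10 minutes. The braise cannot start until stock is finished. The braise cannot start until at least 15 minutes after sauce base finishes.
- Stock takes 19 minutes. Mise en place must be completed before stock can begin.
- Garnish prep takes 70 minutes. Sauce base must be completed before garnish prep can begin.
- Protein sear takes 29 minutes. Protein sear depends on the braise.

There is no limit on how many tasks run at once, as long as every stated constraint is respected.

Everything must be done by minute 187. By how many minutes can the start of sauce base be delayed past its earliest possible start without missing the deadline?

Mise en place has no prerequisites, so it starts at minute 0 and finishes at minute 55.
After mise en place (finishes minute 55), sauce base can start at minute 55 and finishes at minute 75.

Working backward from the deadline:
Sauce reduction has no dependents, so it just needs to finish by minute 187. Starting by 187 − 32 = minute 155 achieves that.
Since sauce reduction (must start by minute 155, minus 15-minute gap → minute 140) depends on it, protein sear must finish by minute 140. Backing off its 29-minute duration gives a latest start of minute 111.
Starch cooking must finish by minute 187; it takes 40 minutes, so it must start by 187 − 40 = minute 147.
The braise has several dependents: protein sear (must start by minute 111); starch cooking (must start by minute 147). The earliest of those limits is minute 111, so the braise must start by 111 − 10 = minute 101.
Garnish prep has no dependents, so it just needs to finish by minute 187. Starting by 187 − 70 = minute 117 achieves that.
Sauce base has several dependents: the braise (must start by minute 101, minus 15-minute gap → minute 86); garnish prep (must start by minute 117). The earliest of those limits is minute 86, so sauce base must start by 86 − 20 = minute 66.
So sauce base can start as early as minute 55 and as late as minute 66, giving 66 − 55 = 11 minutes of slack.

11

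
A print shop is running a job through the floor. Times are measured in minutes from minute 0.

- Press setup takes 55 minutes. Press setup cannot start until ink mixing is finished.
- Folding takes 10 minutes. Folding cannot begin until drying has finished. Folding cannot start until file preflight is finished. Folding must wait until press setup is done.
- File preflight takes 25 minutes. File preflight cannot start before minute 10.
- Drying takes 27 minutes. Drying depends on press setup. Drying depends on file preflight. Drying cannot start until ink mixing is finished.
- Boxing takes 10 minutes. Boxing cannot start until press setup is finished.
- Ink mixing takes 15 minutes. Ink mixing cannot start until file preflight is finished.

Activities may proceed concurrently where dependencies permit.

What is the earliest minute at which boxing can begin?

105

After its own release at minute 10, file preflight can start at minute 10 and finishes at minute 35.
Ink mixing cannot begin until file preflight (finishes minute 35). It runs from minute 35 to 35 + 15 = minute 50.
After ink mixing (finishes minute 50), press setup can start at minute 50 and finishes at minute 105.
Boxing waits on press setup (finishes minute 105), so the earliest it can start is minute 105.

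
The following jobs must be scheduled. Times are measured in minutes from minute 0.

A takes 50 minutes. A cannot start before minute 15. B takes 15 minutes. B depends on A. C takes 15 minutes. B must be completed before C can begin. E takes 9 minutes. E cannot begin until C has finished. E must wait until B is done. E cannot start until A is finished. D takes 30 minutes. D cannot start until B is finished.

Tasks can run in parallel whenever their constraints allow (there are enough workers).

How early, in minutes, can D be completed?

110

A waits on its own release at minute 15, so it starts at minute 15 and finishes at 15 + 50 = minute 65.
After A (finishes minute 65), B can start at minute 65 and finishes at minute 80.
D cannot begin until B (finishes minute 80). It runs from minute 80 to 80 + 30 = minute 110.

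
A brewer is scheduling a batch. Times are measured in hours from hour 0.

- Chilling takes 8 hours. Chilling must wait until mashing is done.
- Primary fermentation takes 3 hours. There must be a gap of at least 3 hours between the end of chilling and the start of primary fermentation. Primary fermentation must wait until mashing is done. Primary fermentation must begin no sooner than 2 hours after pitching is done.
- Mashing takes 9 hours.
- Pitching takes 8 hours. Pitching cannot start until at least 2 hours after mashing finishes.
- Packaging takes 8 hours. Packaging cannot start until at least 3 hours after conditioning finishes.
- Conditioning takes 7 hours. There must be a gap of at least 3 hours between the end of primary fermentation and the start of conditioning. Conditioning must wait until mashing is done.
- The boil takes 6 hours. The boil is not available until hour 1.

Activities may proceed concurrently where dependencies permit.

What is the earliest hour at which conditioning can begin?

27

Nothing blocks mashing, so it runs from hour 0 to hour 9.
After mashing (finishes hour 9, plus 2-hour gap → hour 11), pitching can start at hour 11 and finishes at hour 19.
After mashing (finishes hour 9), chilling can start at hour 9 and finishes at hour 17.
Primary fermentation cannot start until chilling (finishes hour 17, plus 3-hour gap → hour 20); mashing (finishes hour 9); pitching (finishes hour 19, plus 2-hour gap → hour 21). The controlling bound is hour 21, so primary fermentation finishes at 21 + 3 = hour 24.
Conditioning waits on primary fermentation (finishes hour 24, plus 3-hour gap → hour 27); mashing (finishes hour 9). The latest of these is hour 27, which is the earliest conditioning can start.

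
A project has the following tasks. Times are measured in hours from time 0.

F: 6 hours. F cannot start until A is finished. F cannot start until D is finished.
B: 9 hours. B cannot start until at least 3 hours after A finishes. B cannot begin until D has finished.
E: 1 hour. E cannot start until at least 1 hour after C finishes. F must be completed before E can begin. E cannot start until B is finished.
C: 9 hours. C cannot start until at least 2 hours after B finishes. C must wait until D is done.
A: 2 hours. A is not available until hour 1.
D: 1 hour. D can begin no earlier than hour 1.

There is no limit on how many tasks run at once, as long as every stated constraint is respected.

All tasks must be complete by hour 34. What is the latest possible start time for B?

Nothing follows E; the deadline of hour 34 is its only limit. It must start by 34 − 1 = hour 33.
C has to be done before E (must start by hour 33, minus 1-hour gap → hour 32). That means finishing by hour 32, i.e. starting by 32 − 9 = hour 23.
For B: C (must start by hour 23, minus 2-hour gap → hour 21); E (must start by hour 33). The most restrictive is hour 21; with a 9-hour duration, B must start by hour 12.

12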